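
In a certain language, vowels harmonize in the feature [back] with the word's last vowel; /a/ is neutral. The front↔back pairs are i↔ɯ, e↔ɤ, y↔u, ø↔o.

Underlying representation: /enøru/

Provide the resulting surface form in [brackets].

/e/ harmonizes with /u/ ([+back]) → [ɤ]
/ø/ harmonizes with /u/ ([+back]) → [o]

[ɤnoru]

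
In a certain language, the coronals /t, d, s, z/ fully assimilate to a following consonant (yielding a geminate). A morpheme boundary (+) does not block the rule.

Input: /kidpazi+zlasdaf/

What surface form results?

[kippazi+lladdaf]

/d/ before /p/ → [p] (total assimilation)
/z/ before /l/ → [l] (total assimilation)
/s/ before /d/ → [d] (total assimilation)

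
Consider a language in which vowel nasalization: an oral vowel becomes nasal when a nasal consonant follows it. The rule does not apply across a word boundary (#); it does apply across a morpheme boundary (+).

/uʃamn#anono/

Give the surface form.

/a/ before nasal /m/ → [ã]
/a/ before nasal /n/ → [ã]
/o/ before nasal /n/ → [õ]

[uʃãmn#ãnõno]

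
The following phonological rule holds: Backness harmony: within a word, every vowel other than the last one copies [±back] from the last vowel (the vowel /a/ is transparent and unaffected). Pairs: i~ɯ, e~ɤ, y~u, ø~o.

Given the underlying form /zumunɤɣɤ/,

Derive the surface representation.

[zumunɤɣɤ]

no segment meets the rule's conditions; no change.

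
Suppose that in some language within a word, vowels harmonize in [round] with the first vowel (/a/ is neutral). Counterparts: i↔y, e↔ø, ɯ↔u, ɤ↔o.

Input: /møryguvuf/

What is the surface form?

[møryguvuf]

no segment meets the rule's conditions; no change.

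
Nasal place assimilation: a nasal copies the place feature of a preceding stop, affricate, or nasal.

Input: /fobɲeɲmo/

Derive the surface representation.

/ɲ/ after /b/ (labial) → [m]
/m/ after /ɲ/ (palatal) → [ɲ]

[fobmeɲɲo]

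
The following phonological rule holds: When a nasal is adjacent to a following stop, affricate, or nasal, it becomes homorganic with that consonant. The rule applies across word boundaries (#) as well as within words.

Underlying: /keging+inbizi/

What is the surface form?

[kegiŋg+imbizi]

/n/ before /g/ (velar) → [ŋ]
/n/ before /b/ (labial) → [m]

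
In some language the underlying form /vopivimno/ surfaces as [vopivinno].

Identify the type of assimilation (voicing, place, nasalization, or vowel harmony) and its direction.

/m/→[n].
Each target copies a feature from the following segment, so the direction is regressive.

place assimilation, regressive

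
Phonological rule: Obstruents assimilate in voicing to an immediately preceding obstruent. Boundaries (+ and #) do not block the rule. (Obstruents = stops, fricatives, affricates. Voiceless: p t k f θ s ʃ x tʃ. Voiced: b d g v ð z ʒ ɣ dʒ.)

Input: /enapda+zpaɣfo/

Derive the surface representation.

/d/ after /p/ (voiceless) → [t]
/p/ after /z/ (voiced) → [b]
/f/ after /ɣ/ (voiced) → [v]

[enapta+zbaɣvo]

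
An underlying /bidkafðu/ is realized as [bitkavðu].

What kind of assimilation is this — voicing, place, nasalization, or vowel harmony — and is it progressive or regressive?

voicing assimilation, regressive

/d/→[t] /f/→[v].
Each target copies a feature from the following segment, so the direction is regressive.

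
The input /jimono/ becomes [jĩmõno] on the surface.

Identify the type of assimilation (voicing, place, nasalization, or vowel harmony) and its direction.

nasalization, regressive

/i/→[ĩ] /o/→[õ].
Each target copies a feature from the following segment, so the direction is regressive.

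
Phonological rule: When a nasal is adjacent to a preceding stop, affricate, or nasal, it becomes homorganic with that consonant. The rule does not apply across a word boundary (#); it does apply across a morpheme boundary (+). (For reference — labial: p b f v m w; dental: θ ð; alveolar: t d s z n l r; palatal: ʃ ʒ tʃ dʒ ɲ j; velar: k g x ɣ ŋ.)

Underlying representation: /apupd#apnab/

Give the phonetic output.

[apupd#apmab]

/n/ after /p/ (labial) → [m]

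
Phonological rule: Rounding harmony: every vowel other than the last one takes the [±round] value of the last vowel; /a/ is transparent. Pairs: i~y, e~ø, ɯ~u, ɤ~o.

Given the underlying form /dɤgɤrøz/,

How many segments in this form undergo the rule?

/ɤ/ harmonizes with /ø/ ([+round]) → [o]
/ɤ/ harmonizes with /ø/ ([+round]) → [o]
2 segments change.

2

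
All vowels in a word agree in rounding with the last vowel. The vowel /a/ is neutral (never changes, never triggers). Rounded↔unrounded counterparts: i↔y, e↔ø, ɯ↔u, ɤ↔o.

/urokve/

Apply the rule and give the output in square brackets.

[ɯrɤkve]

/u/ harmonizes with /e/ ([-round]) → [ɯ]
/o/ harmonizes with /e/ ([-round]) → [ɤ]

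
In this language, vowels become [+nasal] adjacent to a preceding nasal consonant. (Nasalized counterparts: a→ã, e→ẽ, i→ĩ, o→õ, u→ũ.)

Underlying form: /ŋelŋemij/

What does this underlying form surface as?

[ŋẽlŋẽmĩj]

/e/ after nasal /ŋ/ → [ẽ]
/e/ after nasal /ŋ/ → [ẽ]
/i/ after nasal /m/ → [ĩ]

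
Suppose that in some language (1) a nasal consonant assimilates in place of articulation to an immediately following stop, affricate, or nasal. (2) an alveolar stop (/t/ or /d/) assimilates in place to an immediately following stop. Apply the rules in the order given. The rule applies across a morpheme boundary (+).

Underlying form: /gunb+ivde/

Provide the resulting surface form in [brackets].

Rule 1: /n/ before /b/ (labial) → [m]
After rule 1: gumb+ivde
Rule 2: no segment meets the rule's conditions; no change.

[gumb+ivde]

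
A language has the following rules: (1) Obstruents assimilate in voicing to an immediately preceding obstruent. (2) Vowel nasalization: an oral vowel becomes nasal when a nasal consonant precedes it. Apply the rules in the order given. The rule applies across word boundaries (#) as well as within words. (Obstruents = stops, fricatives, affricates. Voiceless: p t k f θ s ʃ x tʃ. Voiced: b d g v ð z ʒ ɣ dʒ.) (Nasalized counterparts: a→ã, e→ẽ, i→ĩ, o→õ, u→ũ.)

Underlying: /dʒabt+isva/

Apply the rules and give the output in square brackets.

Rule 1: /t/ after /b/ (voiced) → [d]
Rule 1: /v/ after /s/ (voiceless) → [f]
After rule 1: dʒabd+isfa
Rule 2: no segment meets the rule's conditions; no change.

[dʒabd+isfa]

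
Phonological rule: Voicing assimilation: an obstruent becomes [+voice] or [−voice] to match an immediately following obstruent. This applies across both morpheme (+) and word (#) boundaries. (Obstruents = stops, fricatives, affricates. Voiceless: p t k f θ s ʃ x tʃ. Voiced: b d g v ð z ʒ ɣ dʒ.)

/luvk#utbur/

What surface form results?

[lufk#udbur]

/v/ before /k/ (voiceless) → [f]
/t/ before /b/ (voiced) → [d]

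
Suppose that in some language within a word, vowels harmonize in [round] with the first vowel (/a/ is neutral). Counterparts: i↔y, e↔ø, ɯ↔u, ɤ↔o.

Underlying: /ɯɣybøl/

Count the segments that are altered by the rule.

2

/y/ harmonizes with /ɯ/ ([-round]) → [i]
/ø/ harmonizes with /ɯ/ ([-round]) → [e]
2 segments change.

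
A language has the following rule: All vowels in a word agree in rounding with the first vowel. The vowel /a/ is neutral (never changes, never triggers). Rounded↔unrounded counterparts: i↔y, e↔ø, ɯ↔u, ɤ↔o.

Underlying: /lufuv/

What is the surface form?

no segment meets the rule's conditions; no change.

[lufuv]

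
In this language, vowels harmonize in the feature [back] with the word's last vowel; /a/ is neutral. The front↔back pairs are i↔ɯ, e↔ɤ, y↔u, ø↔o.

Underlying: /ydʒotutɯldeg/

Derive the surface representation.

[ydʒøtytildeg]

/o/ harmonizes with /e/ ([-back]) → [ø]
/u/ harmonizes with /e/ ([-back]) → [y]
/ɯ/ harmonizes with /e/ ([-back]) → [i]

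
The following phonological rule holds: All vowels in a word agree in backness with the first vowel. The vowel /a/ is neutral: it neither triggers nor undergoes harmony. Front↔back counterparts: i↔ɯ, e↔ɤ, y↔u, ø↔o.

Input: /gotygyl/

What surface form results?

/y/ harmonizes with /o/ ([+back]) → [u]
/y/ harmonizes with /o/ ([+back]) → [u]

[gotugul]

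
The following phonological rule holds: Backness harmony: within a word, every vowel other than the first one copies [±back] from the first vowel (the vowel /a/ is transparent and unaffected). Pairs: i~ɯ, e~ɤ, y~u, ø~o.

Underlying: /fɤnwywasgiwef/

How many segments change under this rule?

3

/y/ harmonizes with /ɤ/ ([+back]) → [u]
/i/ harmonizes with /ɤ/ ([+back]) → [ɯ]
/e/ harmonizes with /ɤ/ ([+back]) → [ɤ]
3 segments change.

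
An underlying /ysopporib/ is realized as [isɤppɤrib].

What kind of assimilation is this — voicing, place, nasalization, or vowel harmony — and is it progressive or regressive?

vowel harmony, regressive

/y/→[i] /o/→[ɤ] /o/→[ɤ].
Vowels agree with the last vowel, so the harmony is regressive.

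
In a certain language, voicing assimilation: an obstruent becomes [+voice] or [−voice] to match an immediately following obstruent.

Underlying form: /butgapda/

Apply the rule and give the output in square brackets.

/t/ before /g/ (voiced) → [d]
/p/ before /d/ (voiced) → [b]

[budgabda]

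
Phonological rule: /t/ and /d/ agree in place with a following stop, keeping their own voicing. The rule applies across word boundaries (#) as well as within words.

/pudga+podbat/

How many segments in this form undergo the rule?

2

/d/ before /g/ (velar) → [g]
/d/ before /b/ (labial) → [b]
2 segments change.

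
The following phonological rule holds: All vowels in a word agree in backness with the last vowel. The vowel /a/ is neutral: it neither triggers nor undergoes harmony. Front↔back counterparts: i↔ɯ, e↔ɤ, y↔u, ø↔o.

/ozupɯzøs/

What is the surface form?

[øzypizøs]

/o/ harmonizes with /ø/ ([-back]) → [ø]
/u/ harmonizes with /ø/ ([-back]) → [y]
/ɯ/ harmonizes with /ø/ ([-back]) → [i]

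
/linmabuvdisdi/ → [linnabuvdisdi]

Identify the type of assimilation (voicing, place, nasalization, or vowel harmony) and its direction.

/m/→[n].
Each target copies a feature from the preceding segment, so the direction is progressive.

place assimilation, progressive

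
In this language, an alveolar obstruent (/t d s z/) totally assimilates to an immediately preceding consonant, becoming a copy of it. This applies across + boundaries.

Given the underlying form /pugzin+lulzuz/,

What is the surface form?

/z/ after /g/ → [g] (total assimilation)
/z/ after /l/ → [l] (total assimilation)

[puggin+lulluz]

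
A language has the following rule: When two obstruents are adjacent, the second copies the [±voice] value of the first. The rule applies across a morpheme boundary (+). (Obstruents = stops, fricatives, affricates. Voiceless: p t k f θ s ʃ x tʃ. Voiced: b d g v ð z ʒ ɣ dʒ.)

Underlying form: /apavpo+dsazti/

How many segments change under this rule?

/p/ after /v/ (voiced) → [b]
/s/ after /d/ (voiced) → [z]
/t/ after /z/ (voiced) → [d]
3 segments change.

3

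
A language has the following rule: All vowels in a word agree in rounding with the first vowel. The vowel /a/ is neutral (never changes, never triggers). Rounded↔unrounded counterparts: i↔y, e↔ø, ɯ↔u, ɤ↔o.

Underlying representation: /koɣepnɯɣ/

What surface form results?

/e/ harmonizes with /o/ ([+round]) → [ø]
/ɯ/ harmonizes with /o/ ([+round]) → [u]

[koɣøpnuɣ]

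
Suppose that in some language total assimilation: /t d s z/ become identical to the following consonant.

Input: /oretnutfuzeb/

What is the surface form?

[orennuffuzeb]

/t/ before /n/ → [n] (total assimilation)
/t/ before /f/ → [f] (total assimilation)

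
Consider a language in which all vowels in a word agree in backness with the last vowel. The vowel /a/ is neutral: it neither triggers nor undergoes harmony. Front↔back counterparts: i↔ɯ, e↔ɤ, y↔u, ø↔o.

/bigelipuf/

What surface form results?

[bɯgɤlɯpuf]

/i/ harmonizes with /u/ ([+back]) → [ɯ]
/e/ harmonizes with /u/ ([+back]) → [ɤ]
/i/ harmonizes with /u/ ([+back]) → [ɯ]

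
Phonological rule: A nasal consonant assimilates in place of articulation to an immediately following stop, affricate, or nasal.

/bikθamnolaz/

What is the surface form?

/m/ before /n/ (alveolar) → [n]

[bikθannolaz]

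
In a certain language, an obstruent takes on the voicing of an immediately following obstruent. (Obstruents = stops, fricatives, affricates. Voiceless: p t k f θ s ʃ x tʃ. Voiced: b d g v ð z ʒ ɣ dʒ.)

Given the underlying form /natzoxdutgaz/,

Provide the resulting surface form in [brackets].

[nadzoɣdudgaz]

/t/ before /z/ (voiced) → [d]
/x/ before /d/ (voiced) → [ɣ]
/t/ before /g/ (voiced) → [d]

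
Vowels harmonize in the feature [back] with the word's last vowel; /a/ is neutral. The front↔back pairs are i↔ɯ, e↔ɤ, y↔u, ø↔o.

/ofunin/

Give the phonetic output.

/o/ harmonizes with /i/ ([-back]) → [ø]
/u/ harmonizes with /i/ ([-back]) → [y]

[øfynin]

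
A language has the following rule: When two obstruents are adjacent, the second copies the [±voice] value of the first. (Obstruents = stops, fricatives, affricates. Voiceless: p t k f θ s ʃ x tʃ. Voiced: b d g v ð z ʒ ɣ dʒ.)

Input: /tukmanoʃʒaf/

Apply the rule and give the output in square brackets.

/ʒ/ after /ʃ/ (voiceless) → [ʃ]

[tukmanoʃʃaf]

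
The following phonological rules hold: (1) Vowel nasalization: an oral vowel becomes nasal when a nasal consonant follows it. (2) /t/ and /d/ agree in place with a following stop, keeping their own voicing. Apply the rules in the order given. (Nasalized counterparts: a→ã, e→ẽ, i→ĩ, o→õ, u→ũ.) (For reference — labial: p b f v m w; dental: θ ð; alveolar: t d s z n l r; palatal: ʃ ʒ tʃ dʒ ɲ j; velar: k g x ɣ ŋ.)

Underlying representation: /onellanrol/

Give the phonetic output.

[õnellãnrol]

Rule 1: /o/ before nasal /n/ → [õ]
Rule 1: /a/ before nasal /n/ → [ã]
After rule 1: õnellãnrol
Rule 2: no segment meets the rule's conditions; no change.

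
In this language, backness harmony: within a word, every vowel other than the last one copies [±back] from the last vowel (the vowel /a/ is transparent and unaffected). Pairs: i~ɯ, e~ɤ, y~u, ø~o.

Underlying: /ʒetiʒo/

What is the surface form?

/e/ harmonizes with /o/ ([+back]) → [ɤ]
/i/ harmonizes with /o/ ([+back]) → [ɯ]

[ʒɤtɯʒo]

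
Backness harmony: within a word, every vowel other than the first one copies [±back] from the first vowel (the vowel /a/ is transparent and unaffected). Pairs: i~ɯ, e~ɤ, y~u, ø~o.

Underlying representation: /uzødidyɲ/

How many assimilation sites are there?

3

/ø/ harmonizes with /u/ ([+back]) → [o]
/i/ harmonizes with /u/ ([+back]) → [ɯ]
/y/ harmonizes with /u/ ([+back]) → [u]
3 segments change.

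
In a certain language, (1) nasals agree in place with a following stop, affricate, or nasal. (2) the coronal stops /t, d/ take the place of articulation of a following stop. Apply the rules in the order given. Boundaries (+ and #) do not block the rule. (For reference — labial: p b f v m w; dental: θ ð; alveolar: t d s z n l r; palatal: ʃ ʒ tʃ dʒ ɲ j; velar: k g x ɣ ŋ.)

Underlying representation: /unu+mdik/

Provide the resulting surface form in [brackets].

Rule 1: /m/ before /d/ (alveolar) → [n]
After rule 1: unu+ndik
Rule 2: no segment meets the rule's conditions; no change.

[unu+ndik]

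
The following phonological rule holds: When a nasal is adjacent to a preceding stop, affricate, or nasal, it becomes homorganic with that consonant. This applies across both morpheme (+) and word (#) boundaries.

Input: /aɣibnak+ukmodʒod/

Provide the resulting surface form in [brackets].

/n/ after /b/ (labial) → [m]
/m/ after /k/ (velar) → [ŋ]

[aɣibmak+ukŋodʒod]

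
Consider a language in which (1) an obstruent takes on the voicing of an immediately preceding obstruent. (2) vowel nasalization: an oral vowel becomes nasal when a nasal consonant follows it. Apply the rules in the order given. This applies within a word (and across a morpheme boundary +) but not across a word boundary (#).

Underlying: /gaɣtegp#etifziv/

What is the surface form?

Rule 1: /t/ after /ɣ/ (voiced) → [d]
Rule 1: /p/ after /g/ (voiced) → [b]
Rule 1: /z/ after /f/ (voiceless) → [s]
After rule 1: gaɣdegb#etifsiv
Rule 2: no segment meets the rule's conditions; no change.

[gaɣdegb#etifsiv]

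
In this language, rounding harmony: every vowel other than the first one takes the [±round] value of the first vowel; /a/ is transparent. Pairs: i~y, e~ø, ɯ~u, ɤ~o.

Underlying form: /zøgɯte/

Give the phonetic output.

[zøgutø]

/ɯ/ harmonizes with /ø/ ([+round]) → [u]
/e/ harmonizes with /ø/ ([+round]) → [ø]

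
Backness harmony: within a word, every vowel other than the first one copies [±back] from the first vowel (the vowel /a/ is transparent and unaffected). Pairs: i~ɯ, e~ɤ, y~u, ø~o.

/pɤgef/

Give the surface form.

/e/ harmonizes with /ɤ/ ([+back]) → [ɤ]

[pɤgɤf]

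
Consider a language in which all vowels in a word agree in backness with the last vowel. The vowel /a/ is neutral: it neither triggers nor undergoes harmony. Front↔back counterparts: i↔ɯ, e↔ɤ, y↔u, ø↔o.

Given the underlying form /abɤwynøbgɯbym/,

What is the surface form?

/ɤ/ harmonizes with /y/ ([-back]) → [e]
/ɯ/ harmonizes with /y/ ([-back]) → [i]

[abewynøbgibym]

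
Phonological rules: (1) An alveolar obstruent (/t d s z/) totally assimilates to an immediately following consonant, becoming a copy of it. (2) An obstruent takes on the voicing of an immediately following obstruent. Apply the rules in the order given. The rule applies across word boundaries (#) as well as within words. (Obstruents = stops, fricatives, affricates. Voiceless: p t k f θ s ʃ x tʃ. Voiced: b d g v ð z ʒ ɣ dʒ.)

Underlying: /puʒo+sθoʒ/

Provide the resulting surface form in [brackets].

Rule 1: /s/ before /θ/ → [θ] (total assimilation)
After rule 1: puʒo+θθoʒ
Rule 2: no segment meets the rule's conditions; no change.

[puʒo+θθoʒ]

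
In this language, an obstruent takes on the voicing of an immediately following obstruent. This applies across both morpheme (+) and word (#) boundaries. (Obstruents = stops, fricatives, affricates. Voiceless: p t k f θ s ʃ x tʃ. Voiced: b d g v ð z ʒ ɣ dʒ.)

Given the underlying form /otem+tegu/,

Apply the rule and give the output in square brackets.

[otem+tegu]

no segment meets the rule's conditions; no change.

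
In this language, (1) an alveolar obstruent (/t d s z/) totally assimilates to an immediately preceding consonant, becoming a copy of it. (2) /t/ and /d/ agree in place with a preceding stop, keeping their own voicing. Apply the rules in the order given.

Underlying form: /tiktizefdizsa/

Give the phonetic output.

Rule 1: /t/ after /k/ → [k] (total assimilation)
Rule 1: /d/ after /f/ → [f] (total assimilation)
Rule 1: /s/ after /z/ → [z] (total assimilation)
After rule 1: tikkizeffizza
Rule 2: no segment meets the rule's conditions; no change.

[tikkizeffizza]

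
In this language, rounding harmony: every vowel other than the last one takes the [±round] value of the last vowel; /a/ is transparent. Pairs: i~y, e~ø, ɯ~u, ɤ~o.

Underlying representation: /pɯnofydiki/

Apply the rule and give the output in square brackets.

[pɯnɤfidiki]

/o/ harmonizes with /i/ ([-round]) → [ɤ]
/y/ harmonizes with /i/ ([-round]) → [i]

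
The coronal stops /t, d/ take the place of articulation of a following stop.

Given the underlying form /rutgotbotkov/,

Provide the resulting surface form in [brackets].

/t/ before /g/ (velar) → [k]
/t/ before /b/ (labial) → [p]
/t/ before /k/ (velar) → [k]

[rukgopbokkov]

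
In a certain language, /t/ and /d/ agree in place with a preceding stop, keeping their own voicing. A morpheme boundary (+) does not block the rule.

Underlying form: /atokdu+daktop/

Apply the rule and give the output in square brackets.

/d/ after /k/ (velar) → [g]
/t/ after /k/ (velar) → [k]

[atokgu+dakkop]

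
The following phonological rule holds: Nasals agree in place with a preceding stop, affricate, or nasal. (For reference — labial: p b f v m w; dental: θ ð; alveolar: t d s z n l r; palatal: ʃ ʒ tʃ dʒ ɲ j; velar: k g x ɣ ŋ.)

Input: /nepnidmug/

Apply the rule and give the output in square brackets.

/n/ after /p/ (labial) → [m]
/m/ after /d/ (alveolar) → [n]

[nepmidnug]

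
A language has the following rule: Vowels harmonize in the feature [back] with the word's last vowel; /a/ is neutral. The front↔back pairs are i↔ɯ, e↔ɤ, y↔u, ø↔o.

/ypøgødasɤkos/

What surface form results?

[upogodasɤkos]

/y/ harmonizes with /o/ ([+back]) → [u]
/ø/ harmonizes with /o/ ([+back]) → [o]
/ø/ harmonizes with /o/ ([+back]) → [o]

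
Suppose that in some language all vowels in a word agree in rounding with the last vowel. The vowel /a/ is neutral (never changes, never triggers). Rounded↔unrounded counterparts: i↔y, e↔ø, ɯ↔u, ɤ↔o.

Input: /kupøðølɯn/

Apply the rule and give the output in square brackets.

[kɯpeðelɯn]

/u/ harmonizes with /ɯ/ ([-round]) → [ɯ]
/ø/ harmonizes with /ɯ/ ([-round]) → [e]
/ø/ harmonizes with /ɯ/ ([-round]) → [e]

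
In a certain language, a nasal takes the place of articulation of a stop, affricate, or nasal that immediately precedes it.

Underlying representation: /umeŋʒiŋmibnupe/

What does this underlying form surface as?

/m/ after /ŋ/ (velar) → [ŋ]
/n/ after /b/ (labial) → [m]

[umeŋʒiŋŋibmupe]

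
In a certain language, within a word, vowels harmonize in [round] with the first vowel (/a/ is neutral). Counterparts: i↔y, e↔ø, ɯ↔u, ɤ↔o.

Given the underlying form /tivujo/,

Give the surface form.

[tivɯjɤ]

/u/ harmonizes with /i/ ([-round]) → [ɯ]
/o/ harmonizes with /i/ ([-round]) → [ɤ]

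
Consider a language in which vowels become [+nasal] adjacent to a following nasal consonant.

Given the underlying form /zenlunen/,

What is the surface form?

[zẽnlũnẽn]

/e/ before nasal /n/ → [ẽ]
/u/ before nasal /n/ → [ũ]
/e/ before nasal /n/ → [ẽ]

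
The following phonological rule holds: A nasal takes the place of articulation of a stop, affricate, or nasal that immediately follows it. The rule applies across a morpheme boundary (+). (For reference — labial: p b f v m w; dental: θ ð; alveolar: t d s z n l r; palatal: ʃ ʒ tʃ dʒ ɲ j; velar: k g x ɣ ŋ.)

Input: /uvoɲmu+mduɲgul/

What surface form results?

[uvommu+nduŋgul]

/ɲ/ before /m/ (labial) → [m]
/m/ before /d/ (alveolar) → [n]
/ɲ/ before /g/ (velar) → [ŋ]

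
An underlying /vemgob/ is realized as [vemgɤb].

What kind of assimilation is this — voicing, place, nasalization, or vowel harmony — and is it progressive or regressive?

/o/→[ɤ].
Vowels agree with the first vowel, so the harmony is progressive.

vowel harmony, progressive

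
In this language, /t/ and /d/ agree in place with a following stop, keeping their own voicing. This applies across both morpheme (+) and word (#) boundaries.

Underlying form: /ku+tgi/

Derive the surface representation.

/t/ before /g/ (velar) → [k]

[ku+kgi]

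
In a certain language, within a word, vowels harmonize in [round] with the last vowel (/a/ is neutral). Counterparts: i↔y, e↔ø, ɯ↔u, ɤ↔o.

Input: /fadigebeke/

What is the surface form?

no segment meets the rule's conditions; no change.

[fadigebeke]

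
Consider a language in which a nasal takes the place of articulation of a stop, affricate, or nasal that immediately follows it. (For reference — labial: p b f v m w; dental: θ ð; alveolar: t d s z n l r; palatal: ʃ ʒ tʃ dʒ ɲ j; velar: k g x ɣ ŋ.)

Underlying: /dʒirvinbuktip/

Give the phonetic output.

[dʒirvimbuktip]

/n/ before /b/ (labial) → [m]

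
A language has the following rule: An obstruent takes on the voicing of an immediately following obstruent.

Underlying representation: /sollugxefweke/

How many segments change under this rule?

1

/g/ before /x/ (voiceless) → [k]
1 segment changes.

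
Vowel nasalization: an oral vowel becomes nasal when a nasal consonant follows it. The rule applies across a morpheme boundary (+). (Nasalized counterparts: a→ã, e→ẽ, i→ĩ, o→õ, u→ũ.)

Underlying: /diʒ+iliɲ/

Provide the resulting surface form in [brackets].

/i/ before nasal /ɲ/ → [ĩ]

[diʒ+ilĩɲ]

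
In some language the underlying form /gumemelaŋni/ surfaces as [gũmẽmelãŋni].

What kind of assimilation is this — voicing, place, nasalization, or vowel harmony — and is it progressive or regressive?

/u/→[ũ] /e/→[ẽ] /a/→[ã].
Each target copies a feature from the following segment, so the direction is regressive.

nasalization, regressive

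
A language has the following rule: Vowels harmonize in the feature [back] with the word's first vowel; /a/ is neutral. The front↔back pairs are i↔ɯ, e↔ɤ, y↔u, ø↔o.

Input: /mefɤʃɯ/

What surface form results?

/ɤ/ harmonizes with /e/ ([-back]) → [e]
/ɯ/ harmonizes with /e/ ([-back]) → [i]

[mefeʃi]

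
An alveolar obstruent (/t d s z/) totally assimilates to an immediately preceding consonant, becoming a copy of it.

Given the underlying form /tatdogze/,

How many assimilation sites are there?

/d/ after /t/ → [t] (total assimilation)
/z/ after /g/ → [g] (total assimilation)
2 segments change.

2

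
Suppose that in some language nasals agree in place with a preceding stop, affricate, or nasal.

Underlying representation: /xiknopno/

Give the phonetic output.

[xikŋopmo]

/n/ after /k/ (velar) → [ŋ]
/n/ after /p/ (labial) → [m]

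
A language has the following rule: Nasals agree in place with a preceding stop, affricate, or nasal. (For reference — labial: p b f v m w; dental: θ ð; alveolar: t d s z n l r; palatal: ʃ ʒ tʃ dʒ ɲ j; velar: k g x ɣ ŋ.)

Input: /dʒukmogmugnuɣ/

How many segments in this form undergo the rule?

3

/m/ after /k/ (velar) → [ŋ]
/m/ after /g/ (velar) → [ŋ]
/n/ after /g/ (velar) → [ŋ]
3 segments change.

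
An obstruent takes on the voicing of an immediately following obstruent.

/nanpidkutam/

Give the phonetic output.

/d/ before /k/ (voiceless) → [t]

[nanpitkutam]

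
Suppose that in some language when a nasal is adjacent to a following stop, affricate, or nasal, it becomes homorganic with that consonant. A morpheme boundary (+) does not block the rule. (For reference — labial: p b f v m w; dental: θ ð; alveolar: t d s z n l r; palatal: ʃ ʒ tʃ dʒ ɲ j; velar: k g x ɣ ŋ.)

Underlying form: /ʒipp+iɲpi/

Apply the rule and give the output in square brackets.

/ɲ/ before /p/ (labial) → [m]

[ʒipp+impi]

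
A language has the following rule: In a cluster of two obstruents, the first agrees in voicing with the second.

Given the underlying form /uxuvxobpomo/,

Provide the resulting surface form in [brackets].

[uxufxoppomo]

/v/ before /x/ (voiceless) → [f]
/b/ before /p/ (voiceless) → [p]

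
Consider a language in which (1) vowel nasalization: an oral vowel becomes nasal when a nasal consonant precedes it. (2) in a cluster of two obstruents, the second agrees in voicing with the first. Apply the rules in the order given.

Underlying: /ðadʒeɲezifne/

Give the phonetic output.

[ðadʒeɲẽzifnẽ]

Rule 1: /e/ after nasal /ɲ/ → [ẽ]
Rule 1: /e/ after nasal /n/ → [ẽ]
After rule 1: ðadʒeɲẽzifnẽ
Rule 2: no segment meets the rule's conditions; no change.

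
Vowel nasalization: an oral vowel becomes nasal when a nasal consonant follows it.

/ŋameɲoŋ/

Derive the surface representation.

[ŋãmẽɲõŋ]

/a/ before nasal /m/ → [ã]
/e/ before nasal /ɲ/ → [ẽ]
/o/ before nasal /ŋ/ → [õ]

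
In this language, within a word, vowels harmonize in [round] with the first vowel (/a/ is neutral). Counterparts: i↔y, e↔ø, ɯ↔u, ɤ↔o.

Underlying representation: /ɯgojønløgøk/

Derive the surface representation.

/o/ harmonizes with /ɯ/ ([-round]) → [ɤ]
/ø/ harmonizes with /ɯ/ ([-round]) → [e]
/ø/ harmonizes with /ɯ/ ([-round]) → [e]
/ø/ harmonizes with /ɯ/ ([-round]) → [e]

[ɯgɤjenlegek]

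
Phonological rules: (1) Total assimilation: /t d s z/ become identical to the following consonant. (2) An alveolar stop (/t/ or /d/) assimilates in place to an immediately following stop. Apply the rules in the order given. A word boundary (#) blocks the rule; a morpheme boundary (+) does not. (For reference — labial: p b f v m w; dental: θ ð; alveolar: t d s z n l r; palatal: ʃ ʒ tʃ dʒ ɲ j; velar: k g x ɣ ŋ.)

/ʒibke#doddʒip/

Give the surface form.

Rule 1: /d/ before /dʒ/ → [dʒ] (total assimilation)
After rule 1: ʒibke#dodʒdʒip
Rule 2: no segment meets the rule's conditions; no change.

[ʒibke#dodʒdʒip]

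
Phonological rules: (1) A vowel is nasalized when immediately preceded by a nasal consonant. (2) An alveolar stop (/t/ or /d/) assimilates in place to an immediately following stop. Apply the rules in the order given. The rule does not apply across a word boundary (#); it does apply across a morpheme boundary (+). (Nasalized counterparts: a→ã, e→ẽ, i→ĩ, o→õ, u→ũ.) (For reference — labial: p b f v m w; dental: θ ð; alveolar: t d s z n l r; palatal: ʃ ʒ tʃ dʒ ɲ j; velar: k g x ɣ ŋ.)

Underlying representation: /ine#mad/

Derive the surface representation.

Rule 1: /e/ after nasal /n/ → [ẽ]
Rule 1: /a/ after nasal /m/ → [ã]
After rule 1: inẽ#mãd
Rule 2: no segment meets the rule's conditions; no change.

[inẽ#mãd]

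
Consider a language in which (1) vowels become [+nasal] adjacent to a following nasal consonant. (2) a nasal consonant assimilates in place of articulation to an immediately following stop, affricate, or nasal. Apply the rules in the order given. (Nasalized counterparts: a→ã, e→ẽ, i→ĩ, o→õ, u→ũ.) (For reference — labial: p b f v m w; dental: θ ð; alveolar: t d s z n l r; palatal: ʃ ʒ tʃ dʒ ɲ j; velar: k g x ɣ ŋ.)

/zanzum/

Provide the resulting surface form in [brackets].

[zãnzũm]

Rule 1: /a/ before nasal /n/ → [ã]
Rule 1: /u/ before nasal /m/ → [ũ]
After rule 1: zãnzũm
Rule 2: no segment meets the rule's conditions; no change.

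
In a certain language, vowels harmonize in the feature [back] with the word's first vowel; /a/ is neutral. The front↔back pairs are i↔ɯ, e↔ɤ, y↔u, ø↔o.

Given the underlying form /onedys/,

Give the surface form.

/e/ harmonizes with /o/ ([+back]) → [ɤ]
/y/ harmonizes with /o/ ([+back]) → [u]

[onɤdus]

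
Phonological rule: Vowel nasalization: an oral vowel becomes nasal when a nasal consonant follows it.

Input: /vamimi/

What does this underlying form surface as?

[vãmĩmi]

/a/ before nasal /m/ → [ã]
/i/ before nasal /m/ → [ĩ]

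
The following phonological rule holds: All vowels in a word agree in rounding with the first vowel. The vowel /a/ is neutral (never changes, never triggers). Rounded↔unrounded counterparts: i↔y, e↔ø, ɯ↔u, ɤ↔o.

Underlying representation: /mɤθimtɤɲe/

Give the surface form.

no segment meets the rule's conditions; no change.

[mɤθimtɤɲe]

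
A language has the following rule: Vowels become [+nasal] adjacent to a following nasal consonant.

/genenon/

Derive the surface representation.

[gẽnẽnõn]

/e/ before nasal /n/ → [ẽ]
/e/ before nasal /n/ → [ẽ]
/o/ before nasal /n/ → [õ]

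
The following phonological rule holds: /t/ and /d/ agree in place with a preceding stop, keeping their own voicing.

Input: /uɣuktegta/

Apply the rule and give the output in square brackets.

[uɣukkegka]

/t/ after /k/ (velar) → [k]
/t/ after /g/ (velar) → [k]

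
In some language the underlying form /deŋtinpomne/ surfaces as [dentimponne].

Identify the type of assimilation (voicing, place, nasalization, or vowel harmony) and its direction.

/ŋ/→[n] /n/→[m] /m/→[n].
Each target copies a feature from the following segment, so the direction is regressive.

place assimilation, regressive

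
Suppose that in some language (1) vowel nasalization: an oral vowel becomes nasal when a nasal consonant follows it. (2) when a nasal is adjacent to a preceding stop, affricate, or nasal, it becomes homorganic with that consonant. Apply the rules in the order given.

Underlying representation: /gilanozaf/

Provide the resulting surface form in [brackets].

[gilãnozaf]

Rule 1: /a/ before nasal /n/ → [ã]
After rule 1: gilãnozaf
Rule 2: no segment meets the rule's conditions; no change.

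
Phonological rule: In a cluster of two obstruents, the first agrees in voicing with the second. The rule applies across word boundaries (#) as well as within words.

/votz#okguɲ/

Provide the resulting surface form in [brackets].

[vodz#ogguɲ]

/t/ before /z/ (voiced) → [d]
/k/ before /g/ (voiced) → [g]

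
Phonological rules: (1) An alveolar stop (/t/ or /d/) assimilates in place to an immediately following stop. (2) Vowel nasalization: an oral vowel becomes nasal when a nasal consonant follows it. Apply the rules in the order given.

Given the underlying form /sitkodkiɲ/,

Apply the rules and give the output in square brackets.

[sikkogkĩɲ]

Rule 1: /t/ before /k/ (velar) → [k]
Rule 1: /d/ before /k/ (velar) → [g]
After rule 1: sikkogkiɲ
Rule 2: /i/ before nasal /ɲ/ → [ĩ]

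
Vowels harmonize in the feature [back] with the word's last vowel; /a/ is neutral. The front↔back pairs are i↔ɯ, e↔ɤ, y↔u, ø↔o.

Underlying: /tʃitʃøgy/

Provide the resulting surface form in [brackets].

[tʃitʃøgy]

no segment meets the rule's conditions; no change.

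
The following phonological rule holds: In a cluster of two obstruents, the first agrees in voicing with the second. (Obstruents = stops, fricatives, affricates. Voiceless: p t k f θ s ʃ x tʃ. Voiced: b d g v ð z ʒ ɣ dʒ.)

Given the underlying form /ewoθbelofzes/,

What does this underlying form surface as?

[ewoðbelovzes]

/θ/ before /b/ (voiced) → [ð]
/f/ before /z/ (voiced) → [v]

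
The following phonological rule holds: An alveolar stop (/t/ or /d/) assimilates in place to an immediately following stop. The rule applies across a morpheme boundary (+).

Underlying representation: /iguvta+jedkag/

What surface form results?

[iguvta+jegkag]

/d/ before /k/ (velar) → [g]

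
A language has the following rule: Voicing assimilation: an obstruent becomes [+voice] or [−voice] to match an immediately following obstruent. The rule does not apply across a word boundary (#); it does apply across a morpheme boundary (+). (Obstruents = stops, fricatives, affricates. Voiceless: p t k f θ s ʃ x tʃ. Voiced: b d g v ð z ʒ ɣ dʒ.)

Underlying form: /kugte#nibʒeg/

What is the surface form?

/g/ before /t/ (voiceless) → [k]

[kukte#nibʒeg]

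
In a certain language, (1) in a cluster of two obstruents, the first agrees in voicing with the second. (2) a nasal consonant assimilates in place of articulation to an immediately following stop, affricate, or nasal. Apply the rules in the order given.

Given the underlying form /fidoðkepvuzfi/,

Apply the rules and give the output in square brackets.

[fidoθkebvusfi]

Rule 1: /ð/ before /k/ (voiceless) → [θ]
Rule 1: /p/ before /v/ (voiced) → [b]
Rule 1: /z/ before /f/ (voiceless) → [s]
After rule 1: fidoθkebvusfi
Rule 2: no segment meets the rule's conditions; no change.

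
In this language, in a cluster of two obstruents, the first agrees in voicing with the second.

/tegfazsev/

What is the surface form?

[tekfassev]

/g/ before /f/ (voiceless) → [k]
/z/ before /s/ (voiceless) → [s]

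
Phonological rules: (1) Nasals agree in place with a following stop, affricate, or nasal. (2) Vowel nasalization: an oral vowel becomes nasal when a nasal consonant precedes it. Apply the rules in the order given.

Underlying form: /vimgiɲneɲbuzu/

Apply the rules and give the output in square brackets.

[viŋginnẽmbuzu]

Rule 1: /m/ before /g/ (velar) → [ŋ]
Rule 1: /ɲ/ before /n/ (alveolar) → [n]
Rule 1: /ɲ/ before /b/ (labial) → [m]
After rule 1: viŋginnembuzu
Rule 2: /e/ after nasal /n/ → [ẽ]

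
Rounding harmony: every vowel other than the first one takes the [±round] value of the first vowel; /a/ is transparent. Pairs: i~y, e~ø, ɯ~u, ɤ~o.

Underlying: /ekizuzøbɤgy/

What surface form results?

[ekizɯzebɤgi]

/u/ harmonizes with /e/ ([-round]) → [ɯ]
/ø/ harmonizes with /e/ ([-round]) → [e]
/y/ harmonizes with /e/ ([-round]) → [i]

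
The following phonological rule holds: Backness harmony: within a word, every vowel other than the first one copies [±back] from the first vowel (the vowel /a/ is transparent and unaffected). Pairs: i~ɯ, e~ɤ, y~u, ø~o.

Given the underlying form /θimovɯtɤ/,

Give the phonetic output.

[θimøvite]

/o/ harmonizes with /i/ ([-back]) → [ø]
/ɯ/ harmonizes with /i/ ([-back]) → [i]
/ɤ/ harmonizes with /i/ ([-back]) → [e]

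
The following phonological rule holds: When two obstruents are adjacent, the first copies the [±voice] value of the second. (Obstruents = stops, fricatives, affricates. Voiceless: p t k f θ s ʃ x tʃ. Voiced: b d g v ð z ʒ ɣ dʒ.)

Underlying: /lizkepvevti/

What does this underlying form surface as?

/z/ before /k/ (voiceless) → [s]
/p/ before /v/ (voiced) → [b]
/v/ before /t/ (voiceless) → [f]

[liskebvefti]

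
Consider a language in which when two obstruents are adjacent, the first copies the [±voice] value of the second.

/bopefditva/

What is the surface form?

/f/ before /d/ (voiced) → [v]
/t/ before /v/ (voiced) → [d]

[bopevdidva]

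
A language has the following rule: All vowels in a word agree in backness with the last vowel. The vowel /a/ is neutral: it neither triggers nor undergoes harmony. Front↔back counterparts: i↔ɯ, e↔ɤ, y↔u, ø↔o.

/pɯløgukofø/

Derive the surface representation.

[piløgykøfø]

/ɯ/ harmonizes with /ø/ ([-back]) → [i]
/u/ harmonizes with /ø/ ([-back]) → [y]
/o/ harmonizes with /ø/ ([-back]) → [ø]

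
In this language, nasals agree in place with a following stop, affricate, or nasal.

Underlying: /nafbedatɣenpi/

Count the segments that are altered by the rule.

1

/n/ before /p/ (labial) → [m]
1 segment changes.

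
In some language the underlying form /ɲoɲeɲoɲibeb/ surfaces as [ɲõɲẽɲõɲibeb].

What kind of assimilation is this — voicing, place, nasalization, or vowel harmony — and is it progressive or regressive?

/o/→[õ] /e/→[ẽ] /o/→[õ].
Each target copies a feature from the following segment, so the direction is regressive.

nasalization, regressive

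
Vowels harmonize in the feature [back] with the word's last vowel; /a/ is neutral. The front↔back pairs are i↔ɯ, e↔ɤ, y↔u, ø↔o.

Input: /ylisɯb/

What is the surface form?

[ulɯsɯb]

/y/ harmonizes with /ɯ/ ([+back]) → [u]
/i/ harmonizes with /ɯ/ ([+back]) → [ɯ]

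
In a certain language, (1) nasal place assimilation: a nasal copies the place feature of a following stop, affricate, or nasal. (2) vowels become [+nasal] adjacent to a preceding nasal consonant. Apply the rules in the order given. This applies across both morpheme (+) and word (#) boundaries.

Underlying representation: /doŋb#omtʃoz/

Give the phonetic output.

[domb#oɲtʃoz]

Rule 1: /ŋ/ before /b/ (labial) → [m]
Rule 1: /m/ before /tʃ/ (palatal) → [ɲ]
After rule 1: domb#oɲtʃoz
Rule 2: no segment meets the rule's conditions; no change.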